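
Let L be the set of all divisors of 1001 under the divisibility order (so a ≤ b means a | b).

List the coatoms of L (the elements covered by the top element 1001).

The coatoms are exactly the elements covered by 1001: 143, 77, 91.

143, 77, 91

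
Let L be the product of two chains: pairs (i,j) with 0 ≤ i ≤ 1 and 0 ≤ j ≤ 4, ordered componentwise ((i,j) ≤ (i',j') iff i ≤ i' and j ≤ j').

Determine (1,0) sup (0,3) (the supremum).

(1,3)

In a product of chains, the join is componentwise max, giving (1,3).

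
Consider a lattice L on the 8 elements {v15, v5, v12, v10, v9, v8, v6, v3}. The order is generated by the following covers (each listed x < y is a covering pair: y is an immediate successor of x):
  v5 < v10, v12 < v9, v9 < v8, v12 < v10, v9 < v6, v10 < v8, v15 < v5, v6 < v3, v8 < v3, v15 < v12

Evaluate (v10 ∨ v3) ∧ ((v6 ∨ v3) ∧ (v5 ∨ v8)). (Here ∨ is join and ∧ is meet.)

v8

v10 ∨ v3 = v3
v6 ∨ v3 = v3
v5 ∨ v8 = v8
v3 ∧ v8 = v8
v3 ∧ v8 = v8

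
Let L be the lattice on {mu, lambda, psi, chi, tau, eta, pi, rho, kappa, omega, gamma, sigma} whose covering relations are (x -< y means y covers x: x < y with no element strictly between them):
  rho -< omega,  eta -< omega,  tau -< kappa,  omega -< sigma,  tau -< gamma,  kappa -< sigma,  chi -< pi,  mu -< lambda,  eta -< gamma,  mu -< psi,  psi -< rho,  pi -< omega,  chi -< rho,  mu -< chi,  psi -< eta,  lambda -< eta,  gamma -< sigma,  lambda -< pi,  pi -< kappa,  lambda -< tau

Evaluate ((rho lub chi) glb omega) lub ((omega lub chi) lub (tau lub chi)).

sigma

rho ∨ chi = rho
rho ∧ omega = rho
omega ∨ chi = omega
tau ∨ chi = kappa
omega ∨ kappa = sigma
rho ∨ sigma = sigma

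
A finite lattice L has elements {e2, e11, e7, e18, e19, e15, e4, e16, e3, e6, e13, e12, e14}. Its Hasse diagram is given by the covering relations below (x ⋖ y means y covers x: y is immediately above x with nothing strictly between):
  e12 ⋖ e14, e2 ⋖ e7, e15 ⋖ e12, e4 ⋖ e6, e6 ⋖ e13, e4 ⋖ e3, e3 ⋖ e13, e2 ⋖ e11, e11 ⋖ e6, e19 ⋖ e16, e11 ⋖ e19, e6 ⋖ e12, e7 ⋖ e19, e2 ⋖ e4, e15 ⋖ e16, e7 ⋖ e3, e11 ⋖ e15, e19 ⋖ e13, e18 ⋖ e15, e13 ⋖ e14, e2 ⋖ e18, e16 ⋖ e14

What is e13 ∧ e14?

Common lower bounds of {e13, e14}: e11, e13, e19, e2, e3, e4, e6, e7.
The greatest among these is e13.

e13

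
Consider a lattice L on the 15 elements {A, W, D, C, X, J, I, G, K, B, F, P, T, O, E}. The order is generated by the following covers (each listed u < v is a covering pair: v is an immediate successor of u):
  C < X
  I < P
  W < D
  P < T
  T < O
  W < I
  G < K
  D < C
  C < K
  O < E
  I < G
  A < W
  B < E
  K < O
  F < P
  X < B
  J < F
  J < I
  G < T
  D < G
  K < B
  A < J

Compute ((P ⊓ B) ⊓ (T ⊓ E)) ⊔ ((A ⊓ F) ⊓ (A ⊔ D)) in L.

P ∧ B = I
T ∧ E = T
I ∧ T = I
A ∧ F = A
A ∨ D = D
A ∧ D = A
I ∨ A = I

I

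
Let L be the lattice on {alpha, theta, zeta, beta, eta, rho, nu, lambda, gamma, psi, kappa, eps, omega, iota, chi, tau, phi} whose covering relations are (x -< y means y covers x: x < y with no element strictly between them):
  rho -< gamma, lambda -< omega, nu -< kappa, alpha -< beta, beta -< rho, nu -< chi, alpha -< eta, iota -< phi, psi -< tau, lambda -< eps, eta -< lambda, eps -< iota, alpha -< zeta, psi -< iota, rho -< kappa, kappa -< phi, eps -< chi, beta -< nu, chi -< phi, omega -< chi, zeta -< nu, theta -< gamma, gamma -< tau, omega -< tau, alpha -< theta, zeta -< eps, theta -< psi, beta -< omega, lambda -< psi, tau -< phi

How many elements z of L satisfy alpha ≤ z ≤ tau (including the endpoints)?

10

The interval [alpha, tau] = {alpha, beta, eta, gamma, lambda, omega, psi, rho, tau, theta}, which has 10 elements.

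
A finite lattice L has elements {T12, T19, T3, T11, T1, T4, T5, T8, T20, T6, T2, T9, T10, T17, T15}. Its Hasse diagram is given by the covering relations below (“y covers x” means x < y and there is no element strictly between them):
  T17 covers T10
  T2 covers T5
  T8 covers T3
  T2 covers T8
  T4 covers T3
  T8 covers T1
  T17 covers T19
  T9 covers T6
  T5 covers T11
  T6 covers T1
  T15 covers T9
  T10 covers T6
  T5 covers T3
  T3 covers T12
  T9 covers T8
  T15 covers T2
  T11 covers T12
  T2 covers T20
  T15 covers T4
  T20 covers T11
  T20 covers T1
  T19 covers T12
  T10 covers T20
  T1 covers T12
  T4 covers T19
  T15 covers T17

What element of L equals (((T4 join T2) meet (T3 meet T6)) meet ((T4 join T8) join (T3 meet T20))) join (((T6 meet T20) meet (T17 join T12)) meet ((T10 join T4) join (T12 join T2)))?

T4 ∨ T2 = T15
T3 ∧ T6 = T12
T15 ∧ T12 = T12
T4 ∨ T8 = T15
T3 ∧ T20 = T12
T15 ∨ T12 = T15
T12 ∧ T15 = T12
T6 ∧ T20 = T1
T17 ∨ T12 = T17
T1 ∧ T17 = T1
T10 ∨ T4 = T15
T12 ∨ T2 = T2
T15 ∨ T2 = T15
T1 ∧ T15 = T1
T12 ∨ T1 = T1

T1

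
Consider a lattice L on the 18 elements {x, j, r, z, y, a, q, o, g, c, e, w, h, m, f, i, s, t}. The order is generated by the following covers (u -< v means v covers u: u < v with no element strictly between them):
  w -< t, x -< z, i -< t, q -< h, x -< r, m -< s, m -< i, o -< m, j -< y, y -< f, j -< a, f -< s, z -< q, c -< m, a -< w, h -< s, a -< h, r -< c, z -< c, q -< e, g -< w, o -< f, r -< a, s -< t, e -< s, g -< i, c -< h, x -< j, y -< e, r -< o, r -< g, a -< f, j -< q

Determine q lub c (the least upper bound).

h

Common upper bounds of {q, c}: h, s, t.
The least among these is h.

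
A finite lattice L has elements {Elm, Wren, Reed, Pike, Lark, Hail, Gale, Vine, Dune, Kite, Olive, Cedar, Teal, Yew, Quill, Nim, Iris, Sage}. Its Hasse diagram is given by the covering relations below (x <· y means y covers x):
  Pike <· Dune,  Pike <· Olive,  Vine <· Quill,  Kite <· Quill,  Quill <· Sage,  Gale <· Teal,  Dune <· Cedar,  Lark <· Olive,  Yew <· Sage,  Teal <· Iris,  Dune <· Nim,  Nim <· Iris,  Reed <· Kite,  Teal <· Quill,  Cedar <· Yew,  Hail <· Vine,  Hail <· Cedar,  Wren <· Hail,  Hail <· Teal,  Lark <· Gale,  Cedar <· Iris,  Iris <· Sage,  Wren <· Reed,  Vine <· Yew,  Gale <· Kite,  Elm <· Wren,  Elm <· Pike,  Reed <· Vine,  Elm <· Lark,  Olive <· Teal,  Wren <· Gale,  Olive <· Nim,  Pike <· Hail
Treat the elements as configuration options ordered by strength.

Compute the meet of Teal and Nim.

Olive

Common lower bounds of {Teal, Nim}: Elm, Lark, Olive, Pike.
The greatest among these is Olive.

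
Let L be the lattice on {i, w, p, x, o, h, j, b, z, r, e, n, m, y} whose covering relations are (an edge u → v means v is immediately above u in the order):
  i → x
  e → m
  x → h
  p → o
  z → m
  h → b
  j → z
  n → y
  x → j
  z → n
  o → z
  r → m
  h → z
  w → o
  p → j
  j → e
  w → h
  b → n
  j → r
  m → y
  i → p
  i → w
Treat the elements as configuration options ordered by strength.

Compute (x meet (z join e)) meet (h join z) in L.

z ∨ e = m
x ∧ m = x
h ∨ z = z
x ∧ z = x

x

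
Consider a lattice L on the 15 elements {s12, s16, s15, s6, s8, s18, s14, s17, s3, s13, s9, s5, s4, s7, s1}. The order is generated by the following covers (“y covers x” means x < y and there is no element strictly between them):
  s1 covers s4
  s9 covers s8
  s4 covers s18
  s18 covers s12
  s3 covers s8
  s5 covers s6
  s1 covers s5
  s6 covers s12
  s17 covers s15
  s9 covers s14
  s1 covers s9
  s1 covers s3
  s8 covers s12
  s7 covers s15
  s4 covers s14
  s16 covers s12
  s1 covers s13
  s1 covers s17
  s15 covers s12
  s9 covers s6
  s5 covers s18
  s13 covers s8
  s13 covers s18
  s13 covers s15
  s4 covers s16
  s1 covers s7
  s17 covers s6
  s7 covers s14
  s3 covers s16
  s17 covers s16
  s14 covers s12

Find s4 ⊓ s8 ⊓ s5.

s12

Common lower bounds of {s4, s8, s5}: s12.
The greatest among these is s12.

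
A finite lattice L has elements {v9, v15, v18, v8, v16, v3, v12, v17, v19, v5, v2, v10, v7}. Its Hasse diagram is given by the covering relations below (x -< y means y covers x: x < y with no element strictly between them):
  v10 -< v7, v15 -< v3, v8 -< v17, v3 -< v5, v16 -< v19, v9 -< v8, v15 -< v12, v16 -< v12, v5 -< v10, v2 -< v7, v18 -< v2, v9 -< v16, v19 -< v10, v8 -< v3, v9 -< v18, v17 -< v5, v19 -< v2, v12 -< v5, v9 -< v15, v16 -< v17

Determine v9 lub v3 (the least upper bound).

Common upper bounds of {v9, v3}: v10, v3, v5, v7.
The least among these is v3.

v3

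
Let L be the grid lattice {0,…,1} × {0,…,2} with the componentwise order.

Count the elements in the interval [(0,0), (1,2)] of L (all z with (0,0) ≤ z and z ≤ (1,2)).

The interval [(0,0), (1,2)] = {(0,0), (0,1), (0,2), (1,0), (1,1), (1,2)}, which has 6 elements.

6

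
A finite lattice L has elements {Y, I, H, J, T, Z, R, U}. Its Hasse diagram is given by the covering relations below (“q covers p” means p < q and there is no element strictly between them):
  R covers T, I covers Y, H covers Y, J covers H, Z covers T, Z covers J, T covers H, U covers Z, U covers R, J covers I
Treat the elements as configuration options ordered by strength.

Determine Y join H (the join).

Common upper bounds of {Y, H}: H, J, R, T, U, Z.
The least among these is H.

H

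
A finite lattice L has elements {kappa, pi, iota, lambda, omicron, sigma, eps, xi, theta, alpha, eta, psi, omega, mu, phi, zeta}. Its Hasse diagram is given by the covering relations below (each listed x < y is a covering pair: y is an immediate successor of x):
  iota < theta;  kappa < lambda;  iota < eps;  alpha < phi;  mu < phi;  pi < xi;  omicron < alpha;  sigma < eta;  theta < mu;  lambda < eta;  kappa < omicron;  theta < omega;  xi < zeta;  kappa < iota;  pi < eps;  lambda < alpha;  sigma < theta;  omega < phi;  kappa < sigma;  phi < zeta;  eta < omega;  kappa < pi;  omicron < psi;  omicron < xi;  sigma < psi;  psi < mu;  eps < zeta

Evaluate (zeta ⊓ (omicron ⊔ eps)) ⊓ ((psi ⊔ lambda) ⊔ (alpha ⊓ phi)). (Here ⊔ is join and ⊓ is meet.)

omicron ∨ eps = zeta
zeta ∧ zeta = zeta
psi ∨ lambda = phi
alpha ∧ phi = alpha
phi ∨ alpha = phi
zeta ∧ phi = phi

phi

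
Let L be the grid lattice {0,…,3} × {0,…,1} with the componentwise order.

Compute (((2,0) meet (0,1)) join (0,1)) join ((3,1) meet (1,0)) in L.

(2,0) ∧ (0,1) = (0,0)
(0,0) ∨ (0,1) = (0,1)
(3,1) ∧ (1,0) = (1,0)
(0,1) ∨ (1,0) = (1,1)

(1,1)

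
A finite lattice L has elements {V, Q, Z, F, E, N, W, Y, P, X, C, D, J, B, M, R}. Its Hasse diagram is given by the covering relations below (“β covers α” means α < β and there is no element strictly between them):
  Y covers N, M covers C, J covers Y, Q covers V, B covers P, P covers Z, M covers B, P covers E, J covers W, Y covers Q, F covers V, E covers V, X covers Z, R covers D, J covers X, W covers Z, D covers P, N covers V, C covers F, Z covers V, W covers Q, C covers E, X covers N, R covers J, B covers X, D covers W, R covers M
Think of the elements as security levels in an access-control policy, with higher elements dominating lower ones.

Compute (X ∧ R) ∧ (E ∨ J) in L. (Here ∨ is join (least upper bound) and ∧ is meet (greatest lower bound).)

X ∧ R = X
E ∨ J = R
X ∧ R = X

X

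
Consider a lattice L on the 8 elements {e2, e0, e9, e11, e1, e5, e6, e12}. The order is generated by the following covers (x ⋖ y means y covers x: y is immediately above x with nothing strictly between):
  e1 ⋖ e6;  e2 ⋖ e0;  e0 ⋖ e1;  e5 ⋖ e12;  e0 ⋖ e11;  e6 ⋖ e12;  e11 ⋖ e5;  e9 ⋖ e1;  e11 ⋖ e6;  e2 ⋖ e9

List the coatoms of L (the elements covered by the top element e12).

e5, e6

The coatoms are exactly the elements covered by e12: e5, e6.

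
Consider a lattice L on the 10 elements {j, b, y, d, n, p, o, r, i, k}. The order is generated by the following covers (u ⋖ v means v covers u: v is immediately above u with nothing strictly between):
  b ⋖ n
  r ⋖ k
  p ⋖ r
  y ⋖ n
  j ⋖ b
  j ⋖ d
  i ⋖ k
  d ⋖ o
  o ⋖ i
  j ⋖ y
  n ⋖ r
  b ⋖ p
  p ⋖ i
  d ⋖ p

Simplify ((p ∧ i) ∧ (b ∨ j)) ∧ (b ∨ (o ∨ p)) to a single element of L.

b

p ∧ i = p
b ∨ j = b
p ∧ b = b
o ∨ p = i
b ∨ i = i
b ∧ i = b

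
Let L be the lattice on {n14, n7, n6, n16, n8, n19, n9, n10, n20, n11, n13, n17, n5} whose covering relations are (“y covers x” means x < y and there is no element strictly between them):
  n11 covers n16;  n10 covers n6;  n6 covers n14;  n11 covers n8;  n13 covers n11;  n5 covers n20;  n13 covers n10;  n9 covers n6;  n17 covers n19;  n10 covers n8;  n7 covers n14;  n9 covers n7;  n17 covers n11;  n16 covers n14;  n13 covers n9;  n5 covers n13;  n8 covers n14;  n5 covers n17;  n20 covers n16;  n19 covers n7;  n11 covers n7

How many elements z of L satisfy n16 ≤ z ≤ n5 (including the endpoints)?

The interval [n16, n5] = {n11, n13, n16, n17, n20, n5}, which has 6 elements.

6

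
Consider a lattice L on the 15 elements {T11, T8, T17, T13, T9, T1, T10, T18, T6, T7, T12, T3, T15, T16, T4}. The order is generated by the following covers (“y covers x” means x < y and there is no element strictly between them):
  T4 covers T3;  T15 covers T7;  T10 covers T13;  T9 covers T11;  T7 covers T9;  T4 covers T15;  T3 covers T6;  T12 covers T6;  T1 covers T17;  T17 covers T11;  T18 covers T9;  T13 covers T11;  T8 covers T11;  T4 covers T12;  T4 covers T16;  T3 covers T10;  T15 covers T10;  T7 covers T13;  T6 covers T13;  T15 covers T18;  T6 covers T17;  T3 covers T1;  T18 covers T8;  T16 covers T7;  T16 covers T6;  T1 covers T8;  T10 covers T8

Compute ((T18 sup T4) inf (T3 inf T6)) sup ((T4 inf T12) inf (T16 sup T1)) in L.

T18 ∨ T4 = T4
T3 ∧ T6 = T6
T4 ∧ T6 = T6
T4 ∧ T12 = T12
T16 ∨ T1 = T4
T12 ∧ T4 = T12
T6 ∨ T12 = T12

T12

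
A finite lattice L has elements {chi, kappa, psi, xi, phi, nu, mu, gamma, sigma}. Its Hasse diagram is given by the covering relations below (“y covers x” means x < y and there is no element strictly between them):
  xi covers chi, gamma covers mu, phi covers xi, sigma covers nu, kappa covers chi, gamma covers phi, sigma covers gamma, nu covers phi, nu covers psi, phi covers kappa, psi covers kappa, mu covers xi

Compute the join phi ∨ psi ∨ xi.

Common upper bounds of {phi, psi, xi}: nu, sigma.
The least among these is nu.

nu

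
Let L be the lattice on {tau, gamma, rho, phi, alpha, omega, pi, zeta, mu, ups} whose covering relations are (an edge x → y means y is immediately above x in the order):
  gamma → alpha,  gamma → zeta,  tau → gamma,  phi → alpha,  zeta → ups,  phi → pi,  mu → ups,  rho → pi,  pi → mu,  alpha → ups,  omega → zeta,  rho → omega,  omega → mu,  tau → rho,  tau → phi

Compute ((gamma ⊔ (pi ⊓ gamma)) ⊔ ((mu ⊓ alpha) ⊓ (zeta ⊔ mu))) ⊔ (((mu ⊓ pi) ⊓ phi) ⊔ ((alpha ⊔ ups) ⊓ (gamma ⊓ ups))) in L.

pi ∧ gamma = tau
gamma ∨ tau = gamma
mu ∧ alpha = phi
zeta ∨ mu = ups
phi ∧ ups = phi
gamma ∨ phi = alpha
mu ∧ pi = pi
pi ∧ phi = phi
alpha ∨ ups = ups
gamma ∧ ups = gamma
ups ∧ gamma = gamma
phi ∨ gamma = alpha
alpha ∨ alpha = alpha

alpha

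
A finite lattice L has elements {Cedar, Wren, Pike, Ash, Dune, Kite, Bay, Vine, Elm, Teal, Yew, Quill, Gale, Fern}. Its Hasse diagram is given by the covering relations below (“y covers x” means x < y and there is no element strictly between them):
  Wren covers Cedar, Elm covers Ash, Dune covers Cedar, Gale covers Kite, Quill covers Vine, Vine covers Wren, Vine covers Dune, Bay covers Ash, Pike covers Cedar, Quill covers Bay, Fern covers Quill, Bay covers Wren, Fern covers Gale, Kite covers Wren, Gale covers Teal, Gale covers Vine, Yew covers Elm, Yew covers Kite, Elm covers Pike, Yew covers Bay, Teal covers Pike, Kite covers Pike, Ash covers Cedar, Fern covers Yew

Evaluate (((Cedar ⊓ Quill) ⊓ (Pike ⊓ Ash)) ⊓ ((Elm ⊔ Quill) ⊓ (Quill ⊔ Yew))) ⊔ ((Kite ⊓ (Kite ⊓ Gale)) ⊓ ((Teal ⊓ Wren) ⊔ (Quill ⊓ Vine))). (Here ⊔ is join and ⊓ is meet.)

Cedar ∧ Quill = Cedar
Pike ∧ Ash = Cedar
Cedar ∧ Cedar = Cedar
Elm ∨ Quill = Fern
Quill ∨ Yew = Fern
Fern ∧ Fern = Fern
Cedar ∧ Fern = Cedar
Kite ∧ Gale = Kite
Kite ∧ Kite = Kite
Teal ∧ Wren = Cedar
Quill ∧ Vine = Vine
Cedar ∨ Vine = Vine
Kite ∧ Vine = Wren
Cedar ∨ Wren = Wren

Wren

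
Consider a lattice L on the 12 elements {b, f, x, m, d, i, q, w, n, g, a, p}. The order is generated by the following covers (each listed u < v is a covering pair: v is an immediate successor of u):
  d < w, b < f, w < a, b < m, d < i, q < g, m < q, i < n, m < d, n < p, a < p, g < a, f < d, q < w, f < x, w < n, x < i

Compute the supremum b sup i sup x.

i

Common upper bounds of {b, i, x}: i, n, p.
The least among these is i.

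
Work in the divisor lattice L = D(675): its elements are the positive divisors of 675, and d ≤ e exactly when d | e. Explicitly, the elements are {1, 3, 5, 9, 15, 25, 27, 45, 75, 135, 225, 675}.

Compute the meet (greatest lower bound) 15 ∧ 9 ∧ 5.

1

In the divisibility order, the meet is the greatest common divisor: gcd(15, 9, 5) = 1.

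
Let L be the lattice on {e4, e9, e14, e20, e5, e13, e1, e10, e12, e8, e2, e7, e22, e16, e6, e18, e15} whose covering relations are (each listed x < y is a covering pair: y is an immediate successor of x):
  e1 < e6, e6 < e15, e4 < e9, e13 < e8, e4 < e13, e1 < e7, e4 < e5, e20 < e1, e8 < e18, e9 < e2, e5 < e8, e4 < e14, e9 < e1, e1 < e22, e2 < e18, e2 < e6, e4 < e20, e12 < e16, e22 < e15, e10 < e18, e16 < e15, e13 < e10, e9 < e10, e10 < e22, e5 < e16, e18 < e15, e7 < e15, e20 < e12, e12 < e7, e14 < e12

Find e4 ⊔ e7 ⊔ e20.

e7

Common upper bounds of {e4, e7, e20}: e15, e7.
The least among these is e7.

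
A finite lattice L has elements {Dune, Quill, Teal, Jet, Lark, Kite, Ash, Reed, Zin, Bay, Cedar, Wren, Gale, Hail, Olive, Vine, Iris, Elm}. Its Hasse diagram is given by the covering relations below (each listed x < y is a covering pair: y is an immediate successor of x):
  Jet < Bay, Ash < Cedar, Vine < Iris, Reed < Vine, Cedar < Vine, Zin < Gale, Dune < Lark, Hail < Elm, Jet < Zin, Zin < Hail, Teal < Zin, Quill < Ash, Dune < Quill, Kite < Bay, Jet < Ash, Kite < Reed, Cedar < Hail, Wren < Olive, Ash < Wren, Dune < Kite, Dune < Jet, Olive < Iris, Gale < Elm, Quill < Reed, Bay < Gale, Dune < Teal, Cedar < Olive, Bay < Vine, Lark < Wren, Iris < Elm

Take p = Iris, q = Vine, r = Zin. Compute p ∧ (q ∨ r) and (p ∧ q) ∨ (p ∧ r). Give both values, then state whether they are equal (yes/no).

q ∨ r = Elm, so p ∧ (q ∨ r) = Iris ∧ Elm = Iris.
p ∧ q = Vine and p ∧ r = Jet, so (p ∧ q) ∨ (p ∧ r) = Vine ∨ Jet = Vine.
Equal: no.

Iris; Vine; no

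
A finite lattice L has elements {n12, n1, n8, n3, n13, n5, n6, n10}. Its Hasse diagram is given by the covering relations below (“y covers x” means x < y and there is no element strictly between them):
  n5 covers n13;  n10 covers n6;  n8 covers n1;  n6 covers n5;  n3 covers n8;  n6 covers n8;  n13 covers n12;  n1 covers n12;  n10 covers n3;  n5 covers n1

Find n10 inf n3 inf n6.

n8

Common lower bounds of {n10, n3, n6}: n1, n12, n8.
The greatest among these is n8.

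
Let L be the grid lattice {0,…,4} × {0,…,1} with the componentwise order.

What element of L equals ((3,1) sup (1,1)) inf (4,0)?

(3,1) ∨ (1,1) = (3,1)
(3,1) ∧ (4,0) = (3,0)

(3,0)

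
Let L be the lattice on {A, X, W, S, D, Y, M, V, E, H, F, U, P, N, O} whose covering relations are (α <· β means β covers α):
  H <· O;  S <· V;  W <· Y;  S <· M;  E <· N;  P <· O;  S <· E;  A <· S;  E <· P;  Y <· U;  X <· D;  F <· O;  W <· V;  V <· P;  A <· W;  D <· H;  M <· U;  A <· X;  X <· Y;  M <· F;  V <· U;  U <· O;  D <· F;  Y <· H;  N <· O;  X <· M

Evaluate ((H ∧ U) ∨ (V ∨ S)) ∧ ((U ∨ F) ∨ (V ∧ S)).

H ∧ U = Y
V ∨ S = V
Y ∨ V = U
U ∨ F = O
V ∧ S = S
O ∨ S = O
U ∧ O = U

U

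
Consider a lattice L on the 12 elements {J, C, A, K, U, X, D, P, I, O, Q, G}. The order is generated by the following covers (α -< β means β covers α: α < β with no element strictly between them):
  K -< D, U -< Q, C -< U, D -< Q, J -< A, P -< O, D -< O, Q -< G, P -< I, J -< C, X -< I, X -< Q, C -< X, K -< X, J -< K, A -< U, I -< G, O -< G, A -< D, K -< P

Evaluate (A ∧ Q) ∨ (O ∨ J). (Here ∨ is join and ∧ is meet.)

A ∧ Q = A
O ∨ J = O
A ∨ O = O

O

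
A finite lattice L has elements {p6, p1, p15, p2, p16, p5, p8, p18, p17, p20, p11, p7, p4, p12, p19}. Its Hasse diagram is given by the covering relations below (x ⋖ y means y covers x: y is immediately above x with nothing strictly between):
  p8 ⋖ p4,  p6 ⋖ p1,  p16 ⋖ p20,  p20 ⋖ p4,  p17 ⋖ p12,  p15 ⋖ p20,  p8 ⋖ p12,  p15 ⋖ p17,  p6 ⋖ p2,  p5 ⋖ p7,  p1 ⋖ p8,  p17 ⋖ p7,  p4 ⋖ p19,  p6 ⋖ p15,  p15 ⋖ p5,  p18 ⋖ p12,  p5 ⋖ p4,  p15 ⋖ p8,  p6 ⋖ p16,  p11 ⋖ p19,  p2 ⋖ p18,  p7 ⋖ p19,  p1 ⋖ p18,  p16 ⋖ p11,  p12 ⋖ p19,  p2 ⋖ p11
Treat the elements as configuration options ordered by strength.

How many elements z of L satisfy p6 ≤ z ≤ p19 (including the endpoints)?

The interval [p6, p19] = {p1, p11, p12, p15, p16, p17, p18, p19, p2, p20, p4, p5, p6, p7, p8}, which has 15 elements.

15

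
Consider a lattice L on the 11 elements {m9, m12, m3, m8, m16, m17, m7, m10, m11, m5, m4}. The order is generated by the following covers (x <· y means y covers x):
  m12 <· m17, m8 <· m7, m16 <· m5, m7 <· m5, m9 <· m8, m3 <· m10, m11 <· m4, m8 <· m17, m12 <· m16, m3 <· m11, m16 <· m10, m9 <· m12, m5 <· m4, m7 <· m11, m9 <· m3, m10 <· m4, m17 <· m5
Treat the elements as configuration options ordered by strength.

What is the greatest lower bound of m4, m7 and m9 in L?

Common lower bounds of {m4, m7, m9}: m9.
The greatest among these is m9.

m9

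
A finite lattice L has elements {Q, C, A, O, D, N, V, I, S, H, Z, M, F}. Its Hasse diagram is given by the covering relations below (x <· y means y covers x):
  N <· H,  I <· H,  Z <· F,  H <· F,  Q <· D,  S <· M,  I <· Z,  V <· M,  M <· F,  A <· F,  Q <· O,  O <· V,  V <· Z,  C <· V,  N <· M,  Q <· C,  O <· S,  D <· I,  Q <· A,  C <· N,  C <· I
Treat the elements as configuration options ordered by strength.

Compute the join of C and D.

I

Common upper bounds of {C, D}: F, H, I, Z.
The least among these is I.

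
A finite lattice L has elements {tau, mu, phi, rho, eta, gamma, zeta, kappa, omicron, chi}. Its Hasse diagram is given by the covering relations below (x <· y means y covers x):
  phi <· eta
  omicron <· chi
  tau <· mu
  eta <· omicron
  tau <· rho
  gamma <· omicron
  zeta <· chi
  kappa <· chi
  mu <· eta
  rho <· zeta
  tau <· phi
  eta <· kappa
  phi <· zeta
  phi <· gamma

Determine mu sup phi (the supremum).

eta

Common upper bounds of {mu, phi}: chi, eta, kappa, omicron.
The least among these is eta.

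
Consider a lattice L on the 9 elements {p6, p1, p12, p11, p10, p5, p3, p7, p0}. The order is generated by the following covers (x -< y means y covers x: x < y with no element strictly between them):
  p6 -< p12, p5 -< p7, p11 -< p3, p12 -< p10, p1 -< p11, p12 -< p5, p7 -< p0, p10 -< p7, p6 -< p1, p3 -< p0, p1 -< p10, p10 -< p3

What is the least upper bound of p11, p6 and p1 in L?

p11

Common upper bounds of {p11, p6, p1}: p0, p11, p3.
The least among these is p11.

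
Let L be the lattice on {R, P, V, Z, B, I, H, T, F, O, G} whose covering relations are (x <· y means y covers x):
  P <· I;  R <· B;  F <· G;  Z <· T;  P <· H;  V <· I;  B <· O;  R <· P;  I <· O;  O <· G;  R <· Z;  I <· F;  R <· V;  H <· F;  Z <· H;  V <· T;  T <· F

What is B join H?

G

Common upper bounds of {B, H}: G.
The least among these is G.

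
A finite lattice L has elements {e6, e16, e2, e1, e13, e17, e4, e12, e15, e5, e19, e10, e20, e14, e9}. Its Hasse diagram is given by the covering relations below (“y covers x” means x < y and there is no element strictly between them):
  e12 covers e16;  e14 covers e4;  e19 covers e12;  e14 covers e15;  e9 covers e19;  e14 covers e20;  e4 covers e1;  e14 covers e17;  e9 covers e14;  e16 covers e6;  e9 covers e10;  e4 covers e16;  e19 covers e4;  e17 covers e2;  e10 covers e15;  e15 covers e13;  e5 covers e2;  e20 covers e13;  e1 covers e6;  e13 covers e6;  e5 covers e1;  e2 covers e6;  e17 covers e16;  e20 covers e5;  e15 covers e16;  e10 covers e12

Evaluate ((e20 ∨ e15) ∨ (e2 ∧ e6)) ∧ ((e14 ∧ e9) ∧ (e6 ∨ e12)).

e16

e20 ∨ e15 = e14
e2 ∧ e6 = e6
e14 ∨ e6 = e14
e14 ∧ e9 = e14
e6 ∨ e12 = e12
e14 ∧ e12 = e16
e14 ∧ e16 = e16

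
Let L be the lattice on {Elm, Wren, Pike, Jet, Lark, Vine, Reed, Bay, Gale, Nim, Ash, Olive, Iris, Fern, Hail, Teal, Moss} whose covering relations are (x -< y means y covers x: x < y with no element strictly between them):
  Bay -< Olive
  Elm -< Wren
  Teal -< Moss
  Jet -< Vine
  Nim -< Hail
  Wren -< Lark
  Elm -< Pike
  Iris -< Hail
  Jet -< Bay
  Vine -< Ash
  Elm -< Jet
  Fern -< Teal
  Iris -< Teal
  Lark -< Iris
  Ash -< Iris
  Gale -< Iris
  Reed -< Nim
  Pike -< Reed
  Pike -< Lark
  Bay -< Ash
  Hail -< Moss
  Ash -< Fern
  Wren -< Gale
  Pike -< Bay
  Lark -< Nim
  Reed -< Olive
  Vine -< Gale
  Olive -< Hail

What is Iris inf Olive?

Common lower bounds of {Iris, Olive}: Bay, Elm, Jet, Pike.
The greatest among these is Bay.

Bay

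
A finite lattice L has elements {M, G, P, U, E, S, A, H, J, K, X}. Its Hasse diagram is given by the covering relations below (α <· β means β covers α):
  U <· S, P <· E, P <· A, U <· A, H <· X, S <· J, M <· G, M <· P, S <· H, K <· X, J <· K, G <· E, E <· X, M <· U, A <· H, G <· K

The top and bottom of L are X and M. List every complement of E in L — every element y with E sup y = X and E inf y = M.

J, S, U

Need y with E ∨ y = X and E ∧ y = M.
Checking each element gives: J, S, U.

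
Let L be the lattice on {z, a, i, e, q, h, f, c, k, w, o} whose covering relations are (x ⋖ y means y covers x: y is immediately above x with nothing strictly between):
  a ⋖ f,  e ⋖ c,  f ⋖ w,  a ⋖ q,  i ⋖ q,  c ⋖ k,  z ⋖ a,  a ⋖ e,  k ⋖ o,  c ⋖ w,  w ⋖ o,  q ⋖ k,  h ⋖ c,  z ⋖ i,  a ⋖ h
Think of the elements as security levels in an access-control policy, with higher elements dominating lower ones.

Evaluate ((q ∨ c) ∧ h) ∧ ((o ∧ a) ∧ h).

a

q ∨ c = k
k ∧ h = h
o ∧ a = a
a ∧ h = a
h ∧ a = a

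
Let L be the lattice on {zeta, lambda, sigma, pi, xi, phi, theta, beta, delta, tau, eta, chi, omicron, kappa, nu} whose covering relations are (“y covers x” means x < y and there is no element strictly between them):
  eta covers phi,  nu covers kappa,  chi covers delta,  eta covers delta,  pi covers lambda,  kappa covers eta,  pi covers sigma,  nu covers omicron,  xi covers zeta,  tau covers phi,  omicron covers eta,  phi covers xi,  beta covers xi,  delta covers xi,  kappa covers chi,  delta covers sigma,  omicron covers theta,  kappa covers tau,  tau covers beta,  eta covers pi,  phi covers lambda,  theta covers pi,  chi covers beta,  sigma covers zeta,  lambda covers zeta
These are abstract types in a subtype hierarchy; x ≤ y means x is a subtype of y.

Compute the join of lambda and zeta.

lambda

Common upper bounds of {lambda, zeta}: eta, kappa, lambda, nu, omicron, phi, pi, tau, theta.
The least among these is lambda.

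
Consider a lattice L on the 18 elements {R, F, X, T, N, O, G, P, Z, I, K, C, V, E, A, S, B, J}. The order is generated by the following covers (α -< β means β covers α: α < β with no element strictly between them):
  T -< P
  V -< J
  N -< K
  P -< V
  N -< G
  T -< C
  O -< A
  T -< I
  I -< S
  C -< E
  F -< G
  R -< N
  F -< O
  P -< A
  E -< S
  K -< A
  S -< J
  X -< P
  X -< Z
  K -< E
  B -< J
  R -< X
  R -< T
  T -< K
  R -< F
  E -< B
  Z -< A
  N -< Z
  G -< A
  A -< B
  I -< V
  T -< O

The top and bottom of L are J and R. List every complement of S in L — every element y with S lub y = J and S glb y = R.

F, X

Need y with S ∨ y = J and S ∧ y = R.
Checking each element gives: F, X.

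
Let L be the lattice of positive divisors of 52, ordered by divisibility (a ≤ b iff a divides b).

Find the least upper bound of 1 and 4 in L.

In the divisibility order, the join is the least common multiple: lcm(1, 4) = 4.

4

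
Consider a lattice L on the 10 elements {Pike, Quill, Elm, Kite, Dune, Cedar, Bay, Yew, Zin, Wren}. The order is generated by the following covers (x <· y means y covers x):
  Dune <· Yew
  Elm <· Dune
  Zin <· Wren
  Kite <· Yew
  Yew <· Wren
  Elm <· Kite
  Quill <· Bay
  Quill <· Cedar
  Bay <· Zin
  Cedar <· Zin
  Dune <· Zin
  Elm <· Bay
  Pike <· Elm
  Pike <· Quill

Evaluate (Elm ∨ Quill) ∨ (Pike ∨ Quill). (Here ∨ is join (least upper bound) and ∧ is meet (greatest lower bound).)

Elm ∨ Quill = Bay
Pike ∨ Quill = Quill
Bay ∨ Quill = Bay

Bay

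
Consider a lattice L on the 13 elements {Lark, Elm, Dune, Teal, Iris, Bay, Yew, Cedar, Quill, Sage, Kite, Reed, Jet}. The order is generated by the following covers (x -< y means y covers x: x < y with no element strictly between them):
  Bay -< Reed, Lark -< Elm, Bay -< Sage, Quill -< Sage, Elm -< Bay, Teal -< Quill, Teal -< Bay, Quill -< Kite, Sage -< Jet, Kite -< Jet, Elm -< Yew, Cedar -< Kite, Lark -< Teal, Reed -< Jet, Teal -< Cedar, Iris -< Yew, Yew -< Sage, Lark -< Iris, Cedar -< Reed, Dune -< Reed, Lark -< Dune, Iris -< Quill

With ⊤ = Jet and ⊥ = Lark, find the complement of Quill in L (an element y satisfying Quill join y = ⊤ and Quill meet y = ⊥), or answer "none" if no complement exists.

Need y with Quill ∨ y = Jet and Quill ∧ y = Lark.
Checking each element gives: Dune.

Dune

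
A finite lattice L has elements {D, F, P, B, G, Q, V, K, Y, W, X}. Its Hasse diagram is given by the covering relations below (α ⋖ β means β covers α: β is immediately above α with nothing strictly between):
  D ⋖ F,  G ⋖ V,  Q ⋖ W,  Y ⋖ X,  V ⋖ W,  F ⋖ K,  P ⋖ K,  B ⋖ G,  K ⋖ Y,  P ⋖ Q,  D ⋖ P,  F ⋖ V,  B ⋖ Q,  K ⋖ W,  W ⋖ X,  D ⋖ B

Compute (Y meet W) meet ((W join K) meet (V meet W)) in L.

F

Y ∧ W = K
W ∨ K = W
V ∧ W = V
W ∧ V = V
K ∧ V = F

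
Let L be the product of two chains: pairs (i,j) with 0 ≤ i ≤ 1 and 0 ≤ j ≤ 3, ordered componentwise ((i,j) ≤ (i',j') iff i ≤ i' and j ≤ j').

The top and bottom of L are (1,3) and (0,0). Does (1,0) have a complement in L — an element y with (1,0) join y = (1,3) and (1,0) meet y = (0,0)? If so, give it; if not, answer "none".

(0,3)

Need y with (1,0) ∨ y = (1,3) and (1,0) ∧ y = (0,0).
Checking each element gives: (0,3).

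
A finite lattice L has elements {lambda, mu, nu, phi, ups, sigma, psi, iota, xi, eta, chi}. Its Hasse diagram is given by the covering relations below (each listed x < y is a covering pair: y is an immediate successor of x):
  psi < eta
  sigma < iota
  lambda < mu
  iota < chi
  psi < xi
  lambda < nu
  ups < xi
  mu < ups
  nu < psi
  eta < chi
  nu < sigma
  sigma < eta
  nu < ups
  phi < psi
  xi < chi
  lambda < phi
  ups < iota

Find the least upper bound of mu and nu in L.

Common upper bounds of {mu, nu}: chi, iota, ups, xi.
The least among these is ups.

ups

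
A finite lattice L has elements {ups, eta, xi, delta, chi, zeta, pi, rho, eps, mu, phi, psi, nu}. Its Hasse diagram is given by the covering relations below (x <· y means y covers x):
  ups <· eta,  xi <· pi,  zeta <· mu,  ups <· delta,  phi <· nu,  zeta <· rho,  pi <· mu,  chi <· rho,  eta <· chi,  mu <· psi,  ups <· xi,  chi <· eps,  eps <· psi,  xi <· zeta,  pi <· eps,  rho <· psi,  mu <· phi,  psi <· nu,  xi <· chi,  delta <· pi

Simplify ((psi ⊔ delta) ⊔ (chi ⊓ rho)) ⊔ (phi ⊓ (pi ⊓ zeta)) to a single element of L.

psi ∨ delta = psi
chi ∧ rho = chi
psi ∨ chi = psi
pi ∧ zeta = xi
phi ∧ xi = xi
psi ∨ xi = psi

psi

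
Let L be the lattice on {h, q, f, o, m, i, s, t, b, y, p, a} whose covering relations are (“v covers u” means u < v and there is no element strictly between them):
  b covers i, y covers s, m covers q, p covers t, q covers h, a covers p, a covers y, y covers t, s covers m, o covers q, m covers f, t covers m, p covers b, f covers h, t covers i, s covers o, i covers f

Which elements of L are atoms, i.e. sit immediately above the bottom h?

f, q

The atoms are exactly the elements that cover h: f, q.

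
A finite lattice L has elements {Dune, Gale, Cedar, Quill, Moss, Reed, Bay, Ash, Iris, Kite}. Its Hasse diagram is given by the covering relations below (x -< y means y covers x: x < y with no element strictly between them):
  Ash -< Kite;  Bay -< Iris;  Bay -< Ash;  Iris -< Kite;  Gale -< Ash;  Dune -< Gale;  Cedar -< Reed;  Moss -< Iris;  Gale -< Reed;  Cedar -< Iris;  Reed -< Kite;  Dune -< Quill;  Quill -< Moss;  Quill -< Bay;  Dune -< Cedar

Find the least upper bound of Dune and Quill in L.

Quill

Common upper bounds of {Dune, Quill}: Ash, Bay, Iris, Kite, Moss, Quill.
The least among these is Quill.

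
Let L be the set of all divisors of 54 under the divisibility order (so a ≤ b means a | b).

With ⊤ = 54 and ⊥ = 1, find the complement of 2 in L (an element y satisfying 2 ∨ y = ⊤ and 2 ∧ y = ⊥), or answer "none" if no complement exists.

Need y with 2 ∨ y = 54 and 2 ∧ y = 1.
Checking each element gives: 27.

27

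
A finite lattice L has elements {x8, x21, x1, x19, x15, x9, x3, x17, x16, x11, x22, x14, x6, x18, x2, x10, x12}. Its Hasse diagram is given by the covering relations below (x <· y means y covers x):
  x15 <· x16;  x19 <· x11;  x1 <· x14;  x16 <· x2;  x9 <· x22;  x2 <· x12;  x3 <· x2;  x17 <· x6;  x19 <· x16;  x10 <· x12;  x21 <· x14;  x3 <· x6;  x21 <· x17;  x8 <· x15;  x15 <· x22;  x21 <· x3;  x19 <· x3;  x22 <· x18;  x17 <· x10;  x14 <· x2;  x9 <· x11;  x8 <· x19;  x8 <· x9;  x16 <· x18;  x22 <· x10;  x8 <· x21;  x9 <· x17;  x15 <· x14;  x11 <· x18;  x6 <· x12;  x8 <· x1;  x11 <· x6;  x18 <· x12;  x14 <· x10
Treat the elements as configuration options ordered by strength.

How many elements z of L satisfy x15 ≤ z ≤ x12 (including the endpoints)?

8

The interval [x15, x12] = {x10, x12, x14, x15, x16, x18, x2, x22}, which has 8 elements.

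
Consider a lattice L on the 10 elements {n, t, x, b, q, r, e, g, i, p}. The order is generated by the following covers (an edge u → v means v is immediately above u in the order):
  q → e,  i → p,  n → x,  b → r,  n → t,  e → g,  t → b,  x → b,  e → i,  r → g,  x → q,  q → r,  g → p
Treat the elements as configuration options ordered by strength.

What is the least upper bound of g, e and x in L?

Common upper bounds of {g, e, x}: g, p.
The least among these is g.

g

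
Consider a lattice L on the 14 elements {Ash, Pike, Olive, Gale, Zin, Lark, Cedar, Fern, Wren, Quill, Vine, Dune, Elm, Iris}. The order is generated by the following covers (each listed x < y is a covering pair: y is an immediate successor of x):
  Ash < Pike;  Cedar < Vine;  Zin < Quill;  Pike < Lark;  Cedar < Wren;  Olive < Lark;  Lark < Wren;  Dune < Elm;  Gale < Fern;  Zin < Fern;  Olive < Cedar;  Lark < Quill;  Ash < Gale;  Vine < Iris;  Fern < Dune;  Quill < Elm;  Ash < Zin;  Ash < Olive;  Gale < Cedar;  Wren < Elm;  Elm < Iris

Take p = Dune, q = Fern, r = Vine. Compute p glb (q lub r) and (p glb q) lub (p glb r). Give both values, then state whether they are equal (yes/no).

Dune; Fern; no

q lub r = Iris, so p glb (q lub r) = Dune glb Iris = Dune.
p glb q = Fern and p glb r = Gale, so (p glb q) lub (p glb r) = Fern lub Gale = Fern.
Equal: no.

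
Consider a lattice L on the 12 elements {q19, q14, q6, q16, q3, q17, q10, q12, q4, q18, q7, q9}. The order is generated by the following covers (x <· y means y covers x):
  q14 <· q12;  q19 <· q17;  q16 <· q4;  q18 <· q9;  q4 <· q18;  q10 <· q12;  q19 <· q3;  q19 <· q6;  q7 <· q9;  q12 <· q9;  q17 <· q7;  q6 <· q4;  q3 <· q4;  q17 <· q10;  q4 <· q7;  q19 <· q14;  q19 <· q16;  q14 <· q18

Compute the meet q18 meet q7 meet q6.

Common lower bounds of {q18, q7, q6}: q19, q6.
The greatest among these is q6.

q6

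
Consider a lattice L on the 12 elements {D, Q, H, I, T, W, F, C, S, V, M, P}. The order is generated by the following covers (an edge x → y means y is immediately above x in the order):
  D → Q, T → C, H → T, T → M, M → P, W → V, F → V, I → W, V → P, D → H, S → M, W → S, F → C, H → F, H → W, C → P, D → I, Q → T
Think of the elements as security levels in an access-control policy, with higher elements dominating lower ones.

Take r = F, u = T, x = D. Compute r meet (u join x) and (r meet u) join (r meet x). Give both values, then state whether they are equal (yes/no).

u join x = T, so r meet (u join x) = F meet T = H.
r meet u = H and r meet x = D, so (r meet u) join (r meet x) = H join D = H.
Equal: yes.

H; H; yes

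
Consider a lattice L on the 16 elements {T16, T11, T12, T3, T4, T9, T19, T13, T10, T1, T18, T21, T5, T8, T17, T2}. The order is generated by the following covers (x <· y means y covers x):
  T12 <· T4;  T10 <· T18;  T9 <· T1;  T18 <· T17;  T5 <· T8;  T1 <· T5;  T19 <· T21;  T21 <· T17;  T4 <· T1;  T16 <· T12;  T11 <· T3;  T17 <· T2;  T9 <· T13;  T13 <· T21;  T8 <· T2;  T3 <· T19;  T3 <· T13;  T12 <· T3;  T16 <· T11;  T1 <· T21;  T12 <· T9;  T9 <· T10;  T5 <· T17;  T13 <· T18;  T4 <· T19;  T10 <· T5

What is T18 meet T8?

T10

Common lower bounds of {T18, T8}: T10, T12, T16, T9.
The greatest among these is T10.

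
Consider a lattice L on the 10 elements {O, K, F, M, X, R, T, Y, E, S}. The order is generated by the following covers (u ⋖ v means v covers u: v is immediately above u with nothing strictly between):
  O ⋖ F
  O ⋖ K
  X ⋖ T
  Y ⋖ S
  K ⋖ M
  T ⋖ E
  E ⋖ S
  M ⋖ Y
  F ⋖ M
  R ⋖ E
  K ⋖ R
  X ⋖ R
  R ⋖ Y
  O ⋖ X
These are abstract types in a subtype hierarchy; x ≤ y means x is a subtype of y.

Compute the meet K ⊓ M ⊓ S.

Common lower bounds of {K, M, S}: K, O.
The greatest among these is K.

K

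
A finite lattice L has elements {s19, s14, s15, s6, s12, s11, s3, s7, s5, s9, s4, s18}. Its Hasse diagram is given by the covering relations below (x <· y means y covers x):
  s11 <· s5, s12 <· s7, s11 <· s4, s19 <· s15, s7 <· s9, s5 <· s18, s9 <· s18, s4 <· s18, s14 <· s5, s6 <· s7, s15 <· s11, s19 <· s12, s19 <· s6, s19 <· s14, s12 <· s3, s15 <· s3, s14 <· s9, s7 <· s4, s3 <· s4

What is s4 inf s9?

s7

Common lower bounds of {s4, s9}: s12, s19, s6, s7.
The greatest among these is s7.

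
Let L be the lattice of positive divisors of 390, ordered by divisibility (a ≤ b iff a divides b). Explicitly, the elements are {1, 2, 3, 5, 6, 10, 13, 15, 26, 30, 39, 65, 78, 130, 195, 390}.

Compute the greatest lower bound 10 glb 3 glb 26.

1

In the divisibility order, the meet is the greatest common divisor: gcd(10, 3, 26) = 1.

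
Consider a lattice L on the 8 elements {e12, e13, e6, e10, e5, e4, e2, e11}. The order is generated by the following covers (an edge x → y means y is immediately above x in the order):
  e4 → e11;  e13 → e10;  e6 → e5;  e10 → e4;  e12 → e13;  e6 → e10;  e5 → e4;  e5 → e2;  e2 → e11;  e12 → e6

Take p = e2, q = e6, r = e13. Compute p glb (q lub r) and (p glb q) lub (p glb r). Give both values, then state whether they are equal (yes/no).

q lub r = e10, so p glb (q lub r) = e2 glb e10 = e6.
p glb q = e6 and p glb r = e12, so (p glb q) lub (p glb r) = e6 lub e12 = e6.
Equal: yes.

e6; e6; yes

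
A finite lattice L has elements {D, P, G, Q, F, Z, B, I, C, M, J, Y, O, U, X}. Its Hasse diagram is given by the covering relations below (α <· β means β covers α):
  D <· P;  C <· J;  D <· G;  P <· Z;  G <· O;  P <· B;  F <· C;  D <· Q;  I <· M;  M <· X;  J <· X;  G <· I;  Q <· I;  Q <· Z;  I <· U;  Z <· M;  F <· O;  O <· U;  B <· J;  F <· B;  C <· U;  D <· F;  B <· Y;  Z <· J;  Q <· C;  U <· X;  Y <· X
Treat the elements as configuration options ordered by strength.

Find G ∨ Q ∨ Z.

M

Common upper bounds of {G, Q, Z}: M, X.
The least among these is M.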